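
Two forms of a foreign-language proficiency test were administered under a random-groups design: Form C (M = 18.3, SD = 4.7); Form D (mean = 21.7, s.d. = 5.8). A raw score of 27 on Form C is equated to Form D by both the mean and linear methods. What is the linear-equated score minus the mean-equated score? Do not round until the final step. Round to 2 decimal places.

Mean-equated: 27 + (21.7 − 18.3) = 30.40
Linear-equated: (5.8/4.7)(27 − 18.3) + 21.7 = 32.436
Difference = 32.436 − 30.40 = 2.04

2.04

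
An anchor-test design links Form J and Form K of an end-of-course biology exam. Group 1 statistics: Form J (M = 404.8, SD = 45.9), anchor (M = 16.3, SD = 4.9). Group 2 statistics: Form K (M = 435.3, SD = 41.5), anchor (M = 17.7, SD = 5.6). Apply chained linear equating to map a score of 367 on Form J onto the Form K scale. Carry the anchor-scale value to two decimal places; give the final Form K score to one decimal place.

395.0

Form J → anchor (Group 1): v = (4.9/45.9)(367 − 404.8) + 16.3 = 12.26
anchor → Form K (Group 2): y = (41.5/5.6)(12.26 − 17.7) + 435.3 = 395.0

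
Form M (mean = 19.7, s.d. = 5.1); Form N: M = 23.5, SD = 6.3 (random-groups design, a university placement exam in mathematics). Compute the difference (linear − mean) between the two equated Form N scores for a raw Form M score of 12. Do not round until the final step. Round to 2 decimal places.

-1.81

Mean-equated: 12 + (23.5 − 19.7) = 15.80
Linear-equated: (6.3/5.1)(12 − 19.7) + 23.5 = 13.988
Difference = 13.988 − 15.80 = -1.81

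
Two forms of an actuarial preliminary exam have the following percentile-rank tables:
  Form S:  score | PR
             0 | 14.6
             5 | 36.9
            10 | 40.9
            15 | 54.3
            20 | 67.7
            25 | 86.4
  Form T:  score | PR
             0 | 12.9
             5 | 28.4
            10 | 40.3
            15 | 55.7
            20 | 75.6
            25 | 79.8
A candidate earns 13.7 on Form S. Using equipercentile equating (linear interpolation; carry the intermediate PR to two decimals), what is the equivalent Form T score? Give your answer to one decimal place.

PR of 13.7 on Form S: 40.9 + (13.7 − 10)/(15 − 10) × (54.3 − 40.9) = 50.82
On Form T, PR 50.82 falls between score 10 (PR 40.3) and 15 (PR 55.7).
Interpolate: 10 + (50.82 − 40.3)/(55.7 − 40.3) × (15 − 10) = 13.4

13.4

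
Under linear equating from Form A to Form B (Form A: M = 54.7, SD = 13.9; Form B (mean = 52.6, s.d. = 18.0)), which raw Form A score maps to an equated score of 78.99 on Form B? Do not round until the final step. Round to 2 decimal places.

Invert y = (SD_Y/SD_X)(x − M_X) + M_Y:
x = (SD_X/SD_Y)(y − M_Y) + M_X = (13.9/18.0)(78.99 − 52.6) + 54.7
x = 0.772222 × 26.390 + 54.7 = 75.08

75.08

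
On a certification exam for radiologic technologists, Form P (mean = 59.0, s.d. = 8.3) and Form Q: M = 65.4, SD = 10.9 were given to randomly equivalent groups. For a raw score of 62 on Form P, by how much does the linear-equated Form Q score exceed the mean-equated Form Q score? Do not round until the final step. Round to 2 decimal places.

Mean-equated: 62 + (65.4 − 59.0) = 68.40
Linear-equated: (10.9/8.3)(62 − 59.0) + 65.4 = 69.340
Difference = 69.340 − 68.40 = 0.94

0.94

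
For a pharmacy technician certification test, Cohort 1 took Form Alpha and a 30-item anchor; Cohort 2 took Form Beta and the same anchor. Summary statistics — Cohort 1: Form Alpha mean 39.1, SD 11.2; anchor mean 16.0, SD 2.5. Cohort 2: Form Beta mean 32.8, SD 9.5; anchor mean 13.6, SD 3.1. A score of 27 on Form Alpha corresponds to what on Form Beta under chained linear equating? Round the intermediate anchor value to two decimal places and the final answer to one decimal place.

31.9

Form Alpha → anchor (Cohort 1): v = (2.5/11.2)(27 − 39.1) + 16.0 = 13.30
anchor → Form Beta (Cohort 2): y = (9.5/3.1)(13.30 − 13.6) + 32.8 = 31.9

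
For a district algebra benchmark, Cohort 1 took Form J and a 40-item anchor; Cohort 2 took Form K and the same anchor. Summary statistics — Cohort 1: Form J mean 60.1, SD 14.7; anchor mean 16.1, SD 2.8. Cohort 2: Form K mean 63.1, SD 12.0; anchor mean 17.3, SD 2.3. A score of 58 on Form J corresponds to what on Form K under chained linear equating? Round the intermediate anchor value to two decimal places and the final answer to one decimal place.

Form J → anchor (Cohort 1): v = (2.8/14.7)(58 − 60.1) + 16.1 = 15.70
anchor → Form K (Cohort 2): y = (12.0/2.3)(15.70 − 17.3) + 63.1 = 54.8

54.8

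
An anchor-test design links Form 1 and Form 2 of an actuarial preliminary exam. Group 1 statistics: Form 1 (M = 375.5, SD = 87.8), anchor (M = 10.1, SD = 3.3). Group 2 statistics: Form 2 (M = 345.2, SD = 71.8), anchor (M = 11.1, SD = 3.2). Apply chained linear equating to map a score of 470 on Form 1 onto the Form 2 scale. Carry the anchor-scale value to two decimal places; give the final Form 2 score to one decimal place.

Form 1 → anchor (Group 1): v = (3.3/87.8)(470 − 375.5) + 10.1 = 13.65
anchor → Form 2 (Group 2): y = (71.8/3.2)(13.65 − 11.1) + 345.2 = 402.4

402.4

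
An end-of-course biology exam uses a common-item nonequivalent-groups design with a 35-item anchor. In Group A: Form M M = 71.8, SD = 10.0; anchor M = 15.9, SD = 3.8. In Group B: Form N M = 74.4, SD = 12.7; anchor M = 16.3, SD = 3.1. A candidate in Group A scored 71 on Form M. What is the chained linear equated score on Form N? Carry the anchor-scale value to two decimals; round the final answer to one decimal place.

71.5

Form M → anchor (Group A): v = (3.8/10.0)(71 − 71.8) + 15.9 = 15.60
anchor → Form N (Group B): y = (12.7/3.1)(15.60 − 16.3) + 74.4 = 71.5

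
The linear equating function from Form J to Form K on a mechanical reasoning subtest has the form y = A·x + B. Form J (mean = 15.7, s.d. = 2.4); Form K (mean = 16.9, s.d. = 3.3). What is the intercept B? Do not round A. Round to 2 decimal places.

-4.69

A = SD_Y / SD_X = 3.3 / 2.4 = 1.375000
B = M_Y − A·M_X = 16.9 − 1.375000 × 15.7 = -4.69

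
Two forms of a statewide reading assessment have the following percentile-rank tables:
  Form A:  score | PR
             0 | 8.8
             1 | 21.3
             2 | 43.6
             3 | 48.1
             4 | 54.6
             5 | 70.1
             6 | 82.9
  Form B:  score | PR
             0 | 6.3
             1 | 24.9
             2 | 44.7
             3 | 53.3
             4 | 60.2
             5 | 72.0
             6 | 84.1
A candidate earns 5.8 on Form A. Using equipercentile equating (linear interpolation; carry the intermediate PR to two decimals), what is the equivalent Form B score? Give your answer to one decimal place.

PR of 5.8 on Form A: 70.1 + (5.8 − 5)/(6 − 5) × (82.9 − 70.1) = 80.34
On Form B, PR 80.34 falls between score 5 (PR 72.0) and 6 (PR 84.1).
Interpolate: 5 + (80.34 − 72.0)/(84.1 − 72.0) × (6 − 5) = 5.7

5.7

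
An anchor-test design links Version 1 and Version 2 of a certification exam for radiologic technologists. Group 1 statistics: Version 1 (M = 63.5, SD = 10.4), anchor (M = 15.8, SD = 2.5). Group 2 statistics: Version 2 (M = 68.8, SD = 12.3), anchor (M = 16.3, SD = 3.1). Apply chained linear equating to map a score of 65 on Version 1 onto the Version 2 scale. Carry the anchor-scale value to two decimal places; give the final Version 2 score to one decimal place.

Version 1 → anchor (Group 1): v = (2.5/10.4)(65 − 63.5) + 15.8 = 16.16
anchor → Version 2 (Group 2): y = (12.3/3.1)(16.16 − 16.3) + 68.8 = 68.2

68.2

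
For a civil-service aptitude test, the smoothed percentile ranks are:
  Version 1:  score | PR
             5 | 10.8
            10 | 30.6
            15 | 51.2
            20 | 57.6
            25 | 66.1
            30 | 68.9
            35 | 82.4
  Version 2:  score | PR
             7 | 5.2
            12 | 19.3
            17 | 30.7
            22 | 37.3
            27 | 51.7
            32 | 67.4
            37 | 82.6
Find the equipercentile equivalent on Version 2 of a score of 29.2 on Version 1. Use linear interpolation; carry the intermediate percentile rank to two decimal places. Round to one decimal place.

PR of 29.2 on Version 1: 66.1 + (29.2 − 25)/(30 − 25) × (68.9 − 66.1) = 68.45
On Version 2, PR 68.45 falls between score 32 (PR 67.4) and 37 (PR 82.6).
Interpolate: 32 + (68.45 − 67.4)/(82.6 − 67.4) × (37 − 32) = 32.3

32.3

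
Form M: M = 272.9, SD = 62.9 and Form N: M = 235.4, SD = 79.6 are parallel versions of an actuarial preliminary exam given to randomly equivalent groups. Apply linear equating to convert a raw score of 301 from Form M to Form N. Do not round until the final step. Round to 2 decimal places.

Linear equating: y = (SD_Y/SD_X)(x − M_X) + M_Y
y = (79.6/62.9)(301 − 272.9) + 235.4
y = 1.265501 × 28.1 + 235.4 = 35.5606 + 235.4 = 270.96

270.96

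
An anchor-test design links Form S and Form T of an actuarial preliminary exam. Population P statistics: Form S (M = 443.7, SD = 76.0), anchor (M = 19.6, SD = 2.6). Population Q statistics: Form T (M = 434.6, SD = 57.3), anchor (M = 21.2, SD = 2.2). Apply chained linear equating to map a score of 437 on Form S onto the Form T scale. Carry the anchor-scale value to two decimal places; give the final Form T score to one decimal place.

386.9

Form S → anchor (Population P): v = (2.6/76.0)(437 − 443.7) + 19.6 = 19.37
anchor → Form T (Population Q): y = (57.3/2.2)(19.37 − 21.2) + 434.6 = 386.9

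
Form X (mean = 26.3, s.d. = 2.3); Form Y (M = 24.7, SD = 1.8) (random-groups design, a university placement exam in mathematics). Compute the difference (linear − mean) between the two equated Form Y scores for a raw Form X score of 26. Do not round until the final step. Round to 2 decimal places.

Mean-equated: 26 + (24.7 − 26.3) = 24.40
Linear-equated: (1.8/2.3)(26 − 26.3) + 24.7 = 24.465
Difference = 24.465 − 24.40 = 0.07

0.07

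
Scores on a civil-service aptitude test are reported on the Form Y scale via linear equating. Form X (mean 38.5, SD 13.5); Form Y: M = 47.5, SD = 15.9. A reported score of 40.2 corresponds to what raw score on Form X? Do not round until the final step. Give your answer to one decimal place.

Invert y = (SD_Y/SD_X)(x − M_X) + M_Y:
x = (SD_X/SD_Y)(y − M_Y) + M_X = (13.5/15.9)(40.2 − 47.5) + 38.5
x = 0.849057 × -7.300 + 38.5 = 32.3

32.3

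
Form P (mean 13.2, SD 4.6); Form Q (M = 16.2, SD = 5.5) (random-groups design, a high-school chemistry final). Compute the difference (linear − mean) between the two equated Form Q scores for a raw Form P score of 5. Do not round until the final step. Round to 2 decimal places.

-1.60

Mean-equated: 5 + (16.2 − 13.2) = 8.00
Linear-equated: (5.5/4.6)(5 − 13.2) + 16.2 = 6.396
Difference = 6.396 − 8.00 = -1.60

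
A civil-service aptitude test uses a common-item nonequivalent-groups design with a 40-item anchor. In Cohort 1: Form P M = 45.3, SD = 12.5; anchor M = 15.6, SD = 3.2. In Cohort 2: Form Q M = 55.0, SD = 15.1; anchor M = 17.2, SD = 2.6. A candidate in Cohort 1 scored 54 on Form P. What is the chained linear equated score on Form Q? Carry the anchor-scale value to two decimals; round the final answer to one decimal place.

58.7

Form P → anchor (Cohort 1): v = (3.2/12.5)(54 − 45.3) + 15.6 = 17.83
anchor → Form Q (Cohort 2): y = (15.1/2.6)(17.83 − 17.2) + 55.0 = 58.7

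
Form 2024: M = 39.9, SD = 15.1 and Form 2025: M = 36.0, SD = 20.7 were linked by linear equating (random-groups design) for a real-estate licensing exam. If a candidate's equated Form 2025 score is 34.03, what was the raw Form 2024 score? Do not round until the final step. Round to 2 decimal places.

Invert y = (SD_Y/SD_X)(x − M_X) + M_Y:
x = (SD_X/SD_Y)(y − M_Y) + M_X = (15.1/20.7)(34.03 − 36.0) + 39.9
x = 0.729469 × -1.970 + 39.9 = 38.46

38.46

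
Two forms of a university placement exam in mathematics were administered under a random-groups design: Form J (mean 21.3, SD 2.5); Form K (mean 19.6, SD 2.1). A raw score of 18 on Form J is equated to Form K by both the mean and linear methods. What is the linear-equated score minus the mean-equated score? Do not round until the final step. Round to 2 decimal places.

Mean-equated: 18 + (19.6 − 21.3) = 16.30
Linear-equated: (2.1/2.5)(18 − 21.3) + 19.6 = 16.828
Difference = 16.828 − 16.30 = 0.53

0.53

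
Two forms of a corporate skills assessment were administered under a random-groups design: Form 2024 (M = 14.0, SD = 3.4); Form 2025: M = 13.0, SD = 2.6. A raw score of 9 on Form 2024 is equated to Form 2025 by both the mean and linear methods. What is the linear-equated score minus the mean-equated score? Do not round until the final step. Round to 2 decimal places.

1.18

Mean-equated: 9 + (13.0 − 14.0) = 8.00
Linear-equated: (2.6/3.4)(9 − 14.0) + 13.0 = 9.176
Difference = 9.176 − 8.00 = 1.18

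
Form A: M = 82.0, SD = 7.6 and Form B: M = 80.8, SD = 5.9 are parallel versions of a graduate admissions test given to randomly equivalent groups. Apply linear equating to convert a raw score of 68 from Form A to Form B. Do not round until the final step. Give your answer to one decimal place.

69.9

Linear equating: y = (SD_Y/SD_X)(x − M_X) + M_Y
y = (5.9/7.6)(68 − 82.0) + 80.8
y = 0.776316 × -14.0 + 80.8 = -10.8684 + 80.8 = 69.9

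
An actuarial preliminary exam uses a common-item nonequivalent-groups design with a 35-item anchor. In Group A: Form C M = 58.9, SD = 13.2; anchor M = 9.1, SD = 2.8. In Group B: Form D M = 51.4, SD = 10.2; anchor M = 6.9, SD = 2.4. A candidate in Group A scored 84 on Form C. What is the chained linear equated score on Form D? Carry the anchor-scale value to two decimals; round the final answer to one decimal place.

83.4

Form C → anchor (Group A): v = (2.8/13.2)(84 − 58.9) + 9.1 = 14.42
anchor → Form D (Group B): y = (10.2/2.4)(14.42 − 6.9) + 51.4 = 83.4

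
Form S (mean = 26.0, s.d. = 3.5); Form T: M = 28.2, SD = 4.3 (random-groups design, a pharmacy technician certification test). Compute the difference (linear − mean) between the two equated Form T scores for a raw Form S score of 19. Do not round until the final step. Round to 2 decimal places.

-1.60

Mean-equated: 19 + (28.2 − 26.0) = 21.20
Linear-equated: (4.3/3.5)(19 − 26.0) + 28.2 = 19.600
Difference = 19.600 − 21.20 = -1.60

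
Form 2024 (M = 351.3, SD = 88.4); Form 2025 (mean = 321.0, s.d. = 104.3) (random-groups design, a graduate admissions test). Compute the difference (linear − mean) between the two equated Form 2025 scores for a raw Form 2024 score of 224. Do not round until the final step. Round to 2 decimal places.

Mean-equated: 224 + (321.0 − 351.3) = 193.70
Linear-equated: (104.3/88.4)(224 − 351.3) + 321.0 = 170.803
Difference = 170.803 − 193.70 = -22.90

-22.90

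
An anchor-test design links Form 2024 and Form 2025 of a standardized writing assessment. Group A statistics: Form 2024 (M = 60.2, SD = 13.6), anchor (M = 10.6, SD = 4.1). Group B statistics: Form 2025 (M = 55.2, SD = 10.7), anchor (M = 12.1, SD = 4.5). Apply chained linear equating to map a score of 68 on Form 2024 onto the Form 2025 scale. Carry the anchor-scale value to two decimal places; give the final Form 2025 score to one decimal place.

57.2

Form 2024 → anchor (Group A): v = (4.1/13.6)(68 − 60.2) + 10.6 = 12.95
anchor → Form 2025 (Group B): y = (10.7/4.5)(12.95 − 12.1) + 55.2 = 57.2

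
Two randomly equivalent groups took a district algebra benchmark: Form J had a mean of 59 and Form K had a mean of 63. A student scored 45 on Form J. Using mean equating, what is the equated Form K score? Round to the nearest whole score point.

49

Mean equating: y = x + (M_Y − M_X) = 45 + (63 − 59) = 49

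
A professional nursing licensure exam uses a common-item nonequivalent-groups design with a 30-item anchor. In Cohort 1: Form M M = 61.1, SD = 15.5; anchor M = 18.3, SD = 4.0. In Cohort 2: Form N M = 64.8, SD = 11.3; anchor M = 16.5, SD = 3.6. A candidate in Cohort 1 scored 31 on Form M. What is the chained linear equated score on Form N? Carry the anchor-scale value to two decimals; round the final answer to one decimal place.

Form M → anchor (Cohort 1): v = (4.0/15.5)(31 − 61.1) + 18.3 = 10.53
anchor → Form N (Cohort 2): y = (11.3/3.6)(10.53 − 16.5) + 64.8 = 46.1

46.1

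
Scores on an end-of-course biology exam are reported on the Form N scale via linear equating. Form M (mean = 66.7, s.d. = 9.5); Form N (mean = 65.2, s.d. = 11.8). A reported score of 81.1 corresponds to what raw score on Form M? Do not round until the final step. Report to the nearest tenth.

79.5

Invert y = (SD_Y/SD_X)(x − M_X) + M_Y:
x = (SD_X/SD_Y)(y − M_Y) + M_X = (9.5/11.8)(81.1 − 65.2) + 66.7
x = 0.805085 × 15.900 + 66.7 = 79.5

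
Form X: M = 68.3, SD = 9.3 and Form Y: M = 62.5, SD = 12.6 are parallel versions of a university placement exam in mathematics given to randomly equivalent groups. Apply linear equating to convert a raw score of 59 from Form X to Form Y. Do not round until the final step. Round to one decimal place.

49.9

Linear equating: y = (SD_Y/SD_X)(x − M_X) + M_Y
y = (12.6/9.3)(59 − 68.3) + 62.5
y = 1.354839 × -9.3 + 62.5 = -12.6000 + 62.5 = 49.9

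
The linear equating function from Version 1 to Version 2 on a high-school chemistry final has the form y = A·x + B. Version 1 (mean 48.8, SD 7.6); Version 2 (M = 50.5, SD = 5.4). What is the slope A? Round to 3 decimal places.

A = SD_Y / SD_X = 5.4 / 7.6 = 0.711

0.711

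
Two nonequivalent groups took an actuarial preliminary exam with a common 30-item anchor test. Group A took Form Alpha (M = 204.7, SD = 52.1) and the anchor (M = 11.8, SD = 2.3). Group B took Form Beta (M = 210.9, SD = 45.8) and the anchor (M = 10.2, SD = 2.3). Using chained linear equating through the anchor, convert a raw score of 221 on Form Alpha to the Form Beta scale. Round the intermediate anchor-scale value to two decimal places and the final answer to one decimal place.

257.1

Form Alpha → anchor (Group A): v = (2.3/52.1)(221 − 204.7) + 11.8 = 12.52
anchor → Form Beta (Group B): y = (45.8/2.3)(12.52 − 10.2) + 210.9 = 257.1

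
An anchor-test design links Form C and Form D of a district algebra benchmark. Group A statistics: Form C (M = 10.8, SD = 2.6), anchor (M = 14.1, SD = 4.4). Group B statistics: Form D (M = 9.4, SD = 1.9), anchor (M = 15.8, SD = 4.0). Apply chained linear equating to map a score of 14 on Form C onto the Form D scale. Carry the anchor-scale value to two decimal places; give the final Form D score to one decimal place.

Form C → anchor (Group A): v = (4.4/2.6)(14 − 10.8) + 14.1 = 19.52
anchor → Form D (Group B): y = (1.9/4.0)(19.52 − 15.8) + 9.4 = 11.2

11.2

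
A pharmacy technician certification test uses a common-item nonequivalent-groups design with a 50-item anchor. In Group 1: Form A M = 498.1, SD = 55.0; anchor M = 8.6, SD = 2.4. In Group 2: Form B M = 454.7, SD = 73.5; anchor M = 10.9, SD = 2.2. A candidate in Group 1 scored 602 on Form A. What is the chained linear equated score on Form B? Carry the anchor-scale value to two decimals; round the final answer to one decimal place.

Form A → anchor (Group 1): v = (2.4/55.0)(602 − 498.1) + 8.6 = 13.13
anchor → Form B (Group 2): y = (73.5/2.2)(13.13 − 10.9) + 454.7 = 529.2

529.2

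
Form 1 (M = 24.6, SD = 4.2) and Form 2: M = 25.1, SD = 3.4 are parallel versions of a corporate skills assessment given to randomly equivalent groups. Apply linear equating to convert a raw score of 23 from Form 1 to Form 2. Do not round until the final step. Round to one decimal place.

Linear equating: y = (SD_Y/SD_X)(x − M_X) + M_Y
y = (3.4/4.2)(23 − 24.6) + 25.1
y = 0.809524 × -1.6 + 25.1 = -1.2952 + 25.1 = 23.8

23.8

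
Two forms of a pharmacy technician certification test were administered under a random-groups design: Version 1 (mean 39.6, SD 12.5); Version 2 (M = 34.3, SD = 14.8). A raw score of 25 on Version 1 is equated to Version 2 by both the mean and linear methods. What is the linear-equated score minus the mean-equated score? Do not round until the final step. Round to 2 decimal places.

Mean-equated: 25 + (34.3 − 39.6) = 19.70
Linear-equated: (14.8/12.5)(25 − 39.6) + 34.3 = 17.014
Difference = 17.014 − 19.70 = -2.69

-2.69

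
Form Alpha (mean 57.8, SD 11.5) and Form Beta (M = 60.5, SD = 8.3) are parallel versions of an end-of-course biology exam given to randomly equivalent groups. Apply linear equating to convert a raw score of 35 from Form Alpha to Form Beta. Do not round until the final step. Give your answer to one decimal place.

44.0

Linear equating: y = (SD_Y/SD_X)(x − M_X) + M_Y
y = (8.3/11.5)(35 − 57.8) + 60.5
y = 0.721739 × -22.8 + 60.5 = -16.4557 + 60.5 = 44.0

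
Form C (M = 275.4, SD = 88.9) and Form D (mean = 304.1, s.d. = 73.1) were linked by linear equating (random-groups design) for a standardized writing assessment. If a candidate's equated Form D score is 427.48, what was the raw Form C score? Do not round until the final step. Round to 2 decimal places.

425.45

Invert y = (SD_Y/SD_X)(x − M_X) + M_Y:
x = (SD_X/SD_Y)(y − M_Y) + M_X = (88.9/73.1)(427.48 − 304.1) + 275.4
x = 1.216142 × 123.380 + 275.4 = 425.45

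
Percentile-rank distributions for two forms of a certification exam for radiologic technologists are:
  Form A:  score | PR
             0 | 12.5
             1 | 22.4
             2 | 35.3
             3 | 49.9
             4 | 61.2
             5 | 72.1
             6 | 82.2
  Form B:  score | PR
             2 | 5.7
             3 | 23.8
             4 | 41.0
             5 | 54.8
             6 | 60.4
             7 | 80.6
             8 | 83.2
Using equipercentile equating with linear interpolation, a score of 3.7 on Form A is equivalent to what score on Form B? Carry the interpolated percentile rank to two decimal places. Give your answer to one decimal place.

PR of 3.7 on Form A: 49.9 + (3.7 − 3)/(4 − 3) × (61.2 − 49.9) = 57.81
On Form B, PR 57.81 falls between score 5 (PR 54.8) and 6 (PR 60.4).
Interpolate: 5 + (57.81 − 54.8)/(60.4 − 54.8) × (6 − 5) = 5.5

5.5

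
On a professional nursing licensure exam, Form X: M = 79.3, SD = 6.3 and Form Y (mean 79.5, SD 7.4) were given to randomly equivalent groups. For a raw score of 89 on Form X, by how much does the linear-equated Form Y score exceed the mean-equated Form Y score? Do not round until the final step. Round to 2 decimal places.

Mean-equated: 89 + (79.5 − 79.3) = 89.20
Linear-equated: (7.4/6.3)(89 − 79.3) + 79.5 = 90.894
Difference = 90.894 − 89.20 = 1.69

1.69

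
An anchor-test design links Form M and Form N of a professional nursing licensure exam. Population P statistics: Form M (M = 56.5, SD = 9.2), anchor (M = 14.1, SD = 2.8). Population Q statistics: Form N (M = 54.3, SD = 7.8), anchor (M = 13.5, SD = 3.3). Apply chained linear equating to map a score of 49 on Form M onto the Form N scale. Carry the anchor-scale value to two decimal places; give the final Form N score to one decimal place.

Form M → anchor (Population P): v = (2.8/9.2)(49 − 56.5) + 14.1 = 11.82
anchor → Form N (Population Q): y = (7.8/3.3)(11.82 − 13.5) + 54.3 = 50.3

50.3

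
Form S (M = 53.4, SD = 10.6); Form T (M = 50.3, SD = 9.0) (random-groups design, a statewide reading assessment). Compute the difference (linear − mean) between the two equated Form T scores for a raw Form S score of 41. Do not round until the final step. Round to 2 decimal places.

1.87

Mean-equated: 41 + (50.3 − 53.4) = 37.90
Linear-equated: (9.0/10.6)(41 − 53.4) + 50.3 = 39.772
Difference = 39.772 − 37.90 = 1.87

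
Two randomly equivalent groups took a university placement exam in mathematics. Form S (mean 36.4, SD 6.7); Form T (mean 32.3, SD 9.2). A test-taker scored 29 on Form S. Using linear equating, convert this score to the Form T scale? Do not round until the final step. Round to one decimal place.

Linear equating: y = (SD_Y/SD_X)(x − M_X) + M_Y
y = (9.2/6.7)(29 − 36.4) + 32.3
y = 1.373134 × -7.4 + 32.3 = -10.1612 + 32.3 = 22.1

22.1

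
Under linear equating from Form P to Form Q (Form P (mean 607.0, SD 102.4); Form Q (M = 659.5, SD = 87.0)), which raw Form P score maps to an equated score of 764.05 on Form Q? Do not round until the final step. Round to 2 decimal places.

Invert y = (SD_Y/SD_X)(x − M_X) + M_Y:
x = (SD_X/SD_Y)(y − M_Y) + M_X = (102.4/87.0)(764.05 − 659.5) + 607.0
x = 1.177011 × 104.550 + 607.0 = 730.06

730.06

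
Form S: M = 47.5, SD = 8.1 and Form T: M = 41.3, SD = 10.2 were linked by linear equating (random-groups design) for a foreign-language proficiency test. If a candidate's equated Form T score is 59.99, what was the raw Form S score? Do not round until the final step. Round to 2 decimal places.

62.34

Invert y = (SD_Y/SD_X)(x − M_X) + M_Y:
x = (SD_X/SD_Y)(y − M_Y) + M_X = (8.1/10.2)(59.99 − 41.3) + 47.5
x = 0.794118 × 18.690 + 47.5 = 62.34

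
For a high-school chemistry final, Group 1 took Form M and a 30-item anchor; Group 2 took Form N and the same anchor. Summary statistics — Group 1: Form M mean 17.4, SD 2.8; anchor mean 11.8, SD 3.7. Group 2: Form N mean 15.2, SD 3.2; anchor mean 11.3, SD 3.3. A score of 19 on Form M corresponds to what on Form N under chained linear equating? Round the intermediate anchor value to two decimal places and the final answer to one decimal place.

17.7

Form M → anchor (Group 1): v = (3.7/2.8)(19 − 17.4) + 11.8 = 13.91
anchor → Form N (Group 2): y = (3.2/3.3)(13.91 − 11.3) + 15.2 = 17.7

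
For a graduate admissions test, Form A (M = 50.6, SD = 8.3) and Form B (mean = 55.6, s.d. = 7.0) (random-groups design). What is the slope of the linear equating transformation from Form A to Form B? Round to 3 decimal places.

0.843

A = SD_Y / SD_X = 7.0 / 8.3 = 0.843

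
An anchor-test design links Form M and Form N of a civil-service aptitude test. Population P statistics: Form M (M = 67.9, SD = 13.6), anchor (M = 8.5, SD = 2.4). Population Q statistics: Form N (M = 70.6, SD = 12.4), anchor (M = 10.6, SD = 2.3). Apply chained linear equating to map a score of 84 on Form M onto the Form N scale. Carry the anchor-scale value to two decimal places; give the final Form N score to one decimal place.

74.6

Form M → anchor (Population P): v = (2.4/13.6)(84 − 67.9) + 8.5 = 11.34
anchor → Form N (Population Q): y = (12.4/2.3)(11.34 − 10.6) + 70.6 = 74.6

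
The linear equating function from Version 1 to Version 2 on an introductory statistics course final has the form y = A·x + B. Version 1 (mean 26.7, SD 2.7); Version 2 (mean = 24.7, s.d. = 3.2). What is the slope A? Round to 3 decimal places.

1.185

A = SD_Y / SD_X = 3.2 / 2.7 = 1.185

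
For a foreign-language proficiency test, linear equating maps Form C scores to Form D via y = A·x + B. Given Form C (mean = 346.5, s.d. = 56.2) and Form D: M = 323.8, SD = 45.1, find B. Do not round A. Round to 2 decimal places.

A = SD_Y / SD_X = 45.1 / 56.2 = 0.802491
B = M_Y − A·M_X = 323.8 − 0.802491 × 346.5 = 45.74

45.74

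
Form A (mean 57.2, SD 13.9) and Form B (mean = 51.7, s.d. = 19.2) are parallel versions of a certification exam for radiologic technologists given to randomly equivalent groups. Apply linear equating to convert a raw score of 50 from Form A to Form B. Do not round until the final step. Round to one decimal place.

Linear equating: y = (SD_Y/SD_X)(x − M_X) + M_Y
y = (19.2/13.9)(50 − 57.2) + 51.7
y = 1.381295 × -7.2 + 51.7 = -9.9453 + 51.7 = 41.8

41.8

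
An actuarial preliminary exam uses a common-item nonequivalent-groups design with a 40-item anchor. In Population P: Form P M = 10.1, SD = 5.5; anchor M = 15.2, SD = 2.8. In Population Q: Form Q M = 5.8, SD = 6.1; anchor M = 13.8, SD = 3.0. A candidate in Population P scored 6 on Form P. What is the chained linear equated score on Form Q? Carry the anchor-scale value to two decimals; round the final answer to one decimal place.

4.4

Form P → anchor (Population P): v = (2.8/5.5)(6 − 10.1) + 15.2 = 13.11
anchor → Form Q (Population Q): y = (6.1/3.0)(13.11 − 13.8) + 5.8 = 4.4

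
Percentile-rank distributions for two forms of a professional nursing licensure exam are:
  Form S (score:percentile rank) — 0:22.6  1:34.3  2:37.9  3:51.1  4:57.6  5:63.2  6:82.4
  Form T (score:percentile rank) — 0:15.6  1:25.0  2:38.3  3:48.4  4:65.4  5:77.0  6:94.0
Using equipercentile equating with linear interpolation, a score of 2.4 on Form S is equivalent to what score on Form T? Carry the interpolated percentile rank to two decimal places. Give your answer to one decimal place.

PR of 2.4 on Form S: 37.9 + (2.4 − 2)/(3 − 2) × (51.1 − 37.9) = 43.18
On Form T, PR 43.18 falls between score 2 (PR 38.3) and 3 (PR 48.4).
Interpolate: 2 + (43.18 − 38.3)/(48.4 − 38.3) × (3 − 2) = 2.5

2.5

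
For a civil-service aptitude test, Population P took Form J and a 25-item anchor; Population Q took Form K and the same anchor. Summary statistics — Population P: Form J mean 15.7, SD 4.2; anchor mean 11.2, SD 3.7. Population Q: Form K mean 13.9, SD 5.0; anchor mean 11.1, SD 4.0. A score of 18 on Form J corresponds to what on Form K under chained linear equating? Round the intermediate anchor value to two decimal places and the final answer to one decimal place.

Form J → anchor (Population P): v = (3.7/4.2)(18 − 15.7) + 11.2 = 13.23
anchor → Form K (Population Q): y = (5.0/4.0)(13.23 − 11.1) + 13.9 = 16.6

16.6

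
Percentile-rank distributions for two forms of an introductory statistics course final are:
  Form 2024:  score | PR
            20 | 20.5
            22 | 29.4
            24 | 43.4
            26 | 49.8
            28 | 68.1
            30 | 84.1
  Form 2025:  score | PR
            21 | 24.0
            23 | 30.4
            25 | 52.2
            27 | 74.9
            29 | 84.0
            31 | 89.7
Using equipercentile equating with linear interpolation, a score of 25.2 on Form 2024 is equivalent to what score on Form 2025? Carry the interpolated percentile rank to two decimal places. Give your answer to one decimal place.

PR of 25.2 on Form 2024: 43.4 + (25.2 − 24)/(26 − 24) × (49.8 − 43.4) = 47.24
On Form 2025, PR 47.24 falls between score 23 (PR 30.4) and 25 (PR 52.2).
Interpolate: 23 + (47.24 − 30.4)/(52.2 − 30.4) × (25 − 23) = 24.5

24.5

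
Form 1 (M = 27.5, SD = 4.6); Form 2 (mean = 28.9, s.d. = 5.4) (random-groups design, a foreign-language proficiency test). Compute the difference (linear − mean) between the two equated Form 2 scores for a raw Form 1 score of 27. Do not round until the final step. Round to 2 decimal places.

-0.09

Mean-equated: 27 + (28.9 − 27.5) = 28.40
Linear-equated: (5.4/4.6)(27 − 27.5) + 28.9 = 28.313
Difference = 28.313 − 28.40 = -0.09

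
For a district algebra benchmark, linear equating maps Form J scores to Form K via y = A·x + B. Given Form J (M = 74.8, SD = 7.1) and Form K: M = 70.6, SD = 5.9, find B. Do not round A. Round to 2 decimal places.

8.44

A = SD_Y / SD_X = 5.9 / 7.1 = 0.830986
B = M_Y − A·M_X = 70.6 − 0.830986 × 74.8 = 8.44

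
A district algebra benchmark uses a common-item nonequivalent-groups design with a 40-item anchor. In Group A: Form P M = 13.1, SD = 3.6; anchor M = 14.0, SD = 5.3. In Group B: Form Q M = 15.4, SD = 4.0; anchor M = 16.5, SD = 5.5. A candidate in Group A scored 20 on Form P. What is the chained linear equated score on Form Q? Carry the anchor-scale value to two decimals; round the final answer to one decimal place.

Form P → anchor (Group A): v = (5.3/3.6)(20 − 13.1) + 14.0 = 24.16
anchor → Form Q (Group B): y = (4.0/5.5)(24.16 − 16.5) + 15.4 = 21.0

21.0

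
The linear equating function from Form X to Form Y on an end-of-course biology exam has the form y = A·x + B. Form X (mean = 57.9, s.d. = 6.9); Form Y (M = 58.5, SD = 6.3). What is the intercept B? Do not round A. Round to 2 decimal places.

5.63

A = SD_Y / SD_X = 6.3 / 6.9 = 0.913043
B = M_Y − A·M_X = 58.5 − 0.913043 × 57.9 = 5.63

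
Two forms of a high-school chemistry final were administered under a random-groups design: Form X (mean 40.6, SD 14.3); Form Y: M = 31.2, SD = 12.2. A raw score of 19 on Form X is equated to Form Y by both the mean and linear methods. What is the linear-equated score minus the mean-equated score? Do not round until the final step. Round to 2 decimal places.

Mean-equated: 19 + (31.2 − 40.6) = 9.60
Linear-equated: (12.2/14.3)(19 − 40.6) + 31.2 = 12.772
Difference = 12.772 − 9.60 = 3.17

3.17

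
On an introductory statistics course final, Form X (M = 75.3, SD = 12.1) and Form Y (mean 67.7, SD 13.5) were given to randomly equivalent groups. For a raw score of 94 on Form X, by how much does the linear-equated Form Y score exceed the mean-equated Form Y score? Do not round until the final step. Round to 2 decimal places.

2.16

Mean-equated: 94 + (67.7 − 75.3) = 86.40
Linear-equated: (13.5/12.1)(94 − 75.3) + 67.7 = 88.564
Difference = 88.564 − 86.40 = 2.16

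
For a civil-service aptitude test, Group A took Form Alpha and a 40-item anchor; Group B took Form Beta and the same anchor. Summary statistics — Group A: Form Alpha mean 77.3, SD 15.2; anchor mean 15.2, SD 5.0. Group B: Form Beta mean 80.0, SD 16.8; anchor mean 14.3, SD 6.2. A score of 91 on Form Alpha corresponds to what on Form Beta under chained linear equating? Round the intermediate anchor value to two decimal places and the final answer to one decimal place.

94.7

Form Alpha → anchor (Group A): v = (5.0/15.2)(91 − 77.3) + 15.2 = 19.71
anchor → Form Beta (Group B): y = (16.8/6.2)(19.71 − 14.3) + 80.0 = 94.7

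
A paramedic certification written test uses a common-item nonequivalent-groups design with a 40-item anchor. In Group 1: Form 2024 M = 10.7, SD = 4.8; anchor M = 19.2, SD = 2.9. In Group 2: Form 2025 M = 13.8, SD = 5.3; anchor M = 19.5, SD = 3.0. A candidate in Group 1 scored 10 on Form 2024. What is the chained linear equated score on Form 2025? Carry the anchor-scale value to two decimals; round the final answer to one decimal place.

12.5

Form 2024 → anchor (Group 1): v = (2.9/4.8)(10 − 10.7) + 19.2 = 18.78
anchor → Form 2025 (Group 2): y = (5.3/3.0)(18.78 − 19.5) + 13.8 = 12.5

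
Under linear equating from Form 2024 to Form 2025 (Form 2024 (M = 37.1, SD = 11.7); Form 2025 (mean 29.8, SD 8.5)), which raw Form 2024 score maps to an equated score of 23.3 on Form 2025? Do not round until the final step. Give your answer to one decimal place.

Invert y = (SD_Y/SD_X)(x − M_X) + M_Y:
x = (SD_X/SD_Y)(y − M_Y) + M_X = (11.7/8.5)(23.3 − 29.8) + 37.1
x = 1.376471 × -6.500 + 37.1 = 28.2

28.2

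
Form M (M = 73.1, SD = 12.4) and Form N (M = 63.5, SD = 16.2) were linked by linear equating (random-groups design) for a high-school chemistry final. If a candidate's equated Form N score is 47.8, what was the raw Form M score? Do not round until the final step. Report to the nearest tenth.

61.1

Invert y = (SD_Y/SD_X)(x − M_X) + M_Y:
x = (SD_X/SD_Y)(y − M_Y) + M_X = (12.4/16.2)(47.8 − 63.5) + 73.1
x = 0.765432 × -15.700 + 73.1 = 61.1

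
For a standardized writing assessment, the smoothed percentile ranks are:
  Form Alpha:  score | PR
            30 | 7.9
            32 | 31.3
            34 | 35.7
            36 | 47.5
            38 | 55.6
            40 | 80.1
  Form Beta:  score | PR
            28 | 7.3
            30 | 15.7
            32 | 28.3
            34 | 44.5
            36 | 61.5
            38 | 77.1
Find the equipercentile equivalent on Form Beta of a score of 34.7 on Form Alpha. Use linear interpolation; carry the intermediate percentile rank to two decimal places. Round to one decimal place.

PR of 34.7 on Form Alpha: 35.7 + (34.7 − 34)/(36 − 34) × (47.5 − 35.7) = 39.83
On Form Beta, PR 39.83 falls between score 32 (PR 28.3) and 34 (PR 44.5).
Interpolate: 32 + (39.83 − 28.3)/(44.5 − 28.3) × (34 − 32) = 33.4

33.4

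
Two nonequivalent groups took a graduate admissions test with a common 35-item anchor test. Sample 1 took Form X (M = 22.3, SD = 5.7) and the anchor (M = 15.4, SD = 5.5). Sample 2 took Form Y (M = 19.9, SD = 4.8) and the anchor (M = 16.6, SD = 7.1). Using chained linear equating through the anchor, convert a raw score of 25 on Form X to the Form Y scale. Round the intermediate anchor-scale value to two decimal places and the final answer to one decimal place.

20.9

Form X → anchor (Sample 1): v = (5.5/5.7)(25 − 22.3) + 15.4 = 18.01
anchor → Form Y (Sample 2): y = (4.8/7.1)(18.01 − 16.6) + 19.9 = 20.9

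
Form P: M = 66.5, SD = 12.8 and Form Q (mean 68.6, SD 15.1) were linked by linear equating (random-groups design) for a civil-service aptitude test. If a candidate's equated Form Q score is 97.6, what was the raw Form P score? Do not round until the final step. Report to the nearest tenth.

Invert y = (SD_Y/SD_X)(x − M_X) + M_Y:
x = (SD_X/SD_Y)(y − M_Y) + M_X = (12.8/15.1)(97.6 − 68.6) + 66.5
x = 0.847682 × 29.000 + 66.5 = 91.1

91.1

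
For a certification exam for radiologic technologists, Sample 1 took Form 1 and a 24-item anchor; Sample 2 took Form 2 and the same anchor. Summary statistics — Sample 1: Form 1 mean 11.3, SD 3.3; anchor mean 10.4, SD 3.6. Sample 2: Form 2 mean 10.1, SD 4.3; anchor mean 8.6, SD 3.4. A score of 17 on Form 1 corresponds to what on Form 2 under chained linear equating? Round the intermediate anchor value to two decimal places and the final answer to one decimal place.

20.2

Form 1 → anchor (Sample 1): v = (3.6/3.3)(17 − 11.3) + 10.4 = 16.62
anchor → Form 2 (Sample 2): y = (4.3/3.4)(16.62 − 8.6) + 10.1 = 20.2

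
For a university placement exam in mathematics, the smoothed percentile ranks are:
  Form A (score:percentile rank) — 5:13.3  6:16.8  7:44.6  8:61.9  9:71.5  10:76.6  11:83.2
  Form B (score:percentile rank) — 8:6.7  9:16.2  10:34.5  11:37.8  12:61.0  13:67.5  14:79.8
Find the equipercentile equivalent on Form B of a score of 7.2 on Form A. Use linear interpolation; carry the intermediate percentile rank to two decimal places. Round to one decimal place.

PR of 7.2 on Form A: 44.6 + (7.2 − 7)/(8 − 7) × (61.9 − 44.6) = 48.06
On Form B, PR 48.06 falls between score 11 (PR 37.8) and 12 (PR 61.0).
Interpolate: 11 + (48.06 − 37.8)/(61.0 − 37.8) × (12 − 11) = 11.4

11.4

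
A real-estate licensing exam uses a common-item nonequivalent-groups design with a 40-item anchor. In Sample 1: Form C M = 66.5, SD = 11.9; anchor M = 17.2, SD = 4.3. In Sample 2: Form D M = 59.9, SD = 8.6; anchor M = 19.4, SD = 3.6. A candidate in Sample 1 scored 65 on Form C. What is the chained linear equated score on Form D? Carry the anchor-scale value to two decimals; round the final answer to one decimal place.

53.4

Form C → anchor (Sample 1): v = (4.3/11.9)(65 − 66.5) + 17.2 = 16.66
anchor → Form D (Sample 2): y = (8.6/3.6)(16.66 − 19.4) + 59.9 = 53.4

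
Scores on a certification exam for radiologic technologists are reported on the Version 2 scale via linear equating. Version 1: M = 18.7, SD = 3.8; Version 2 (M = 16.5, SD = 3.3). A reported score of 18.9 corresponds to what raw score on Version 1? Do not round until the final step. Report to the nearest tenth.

Invert y = (SD_Y/SD_X)(x − M_X) + M_Y:
x = (SD_X/SD_Y)(y − M_Y) + M_X = (3.8/3.3)(18.9 − 16.5) + 18.7
x = 1.151515 × 2.400 + 18.7 = 21.5

21.5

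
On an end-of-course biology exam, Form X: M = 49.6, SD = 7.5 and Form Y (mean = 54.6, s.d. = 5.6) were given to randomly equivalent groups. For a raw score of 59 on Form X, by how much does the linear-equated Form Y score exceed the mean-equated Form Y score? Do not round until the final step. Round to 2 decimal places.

Mean-equated: 59 + (54.6 − 49.6) = 64.00
Linear-equated: (5.6/7.5)(59 − 49.6) + 54.6 = 61.619
Difference = 61.619 − 64.00 = -2.38

-2.38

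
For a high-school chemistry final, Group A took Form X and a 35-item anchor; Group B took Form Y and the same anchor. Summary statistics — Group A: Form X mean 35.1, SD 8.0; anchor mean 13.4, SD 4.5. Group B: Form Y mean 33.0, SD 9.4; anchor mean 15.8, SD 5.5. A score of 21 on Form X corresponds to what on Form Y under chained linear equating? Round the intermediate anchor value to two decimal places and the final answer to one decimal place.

15.3

Form X → anchor (Group A): v = (4.5/8.0)(21 − 35.1) + 13.4 = 5.47
anchor → Form Y (Group B): y = (9.4/5.5)(5.47 − 15.8) + 33.0 = 15.3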